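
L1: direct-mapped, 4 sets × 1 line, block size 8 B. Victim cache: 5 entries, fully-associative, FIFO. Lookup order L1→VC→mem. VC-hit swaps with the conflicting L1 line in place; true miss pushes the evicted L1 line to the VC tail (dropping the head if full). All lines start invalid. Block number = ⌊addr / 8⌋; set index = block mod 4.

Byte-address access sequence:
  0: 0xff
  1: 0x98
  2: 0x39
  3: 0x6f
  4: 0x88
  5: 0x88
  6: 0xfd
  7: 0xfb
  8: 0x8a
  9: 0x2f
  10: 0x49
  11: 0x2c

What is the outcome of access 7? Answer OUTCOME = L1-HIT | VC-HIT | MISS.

  [0] addr=0xff blk=31 s=3: MISS | VC []
  [1] addr=0x98 blk=19 s=3: MISS | VC [31]
  [2] addr=0x39 blk=7 s=3: MISS | VC [31, 19]
  [3] addr=0x6f blk=13 s=1: MISS | VC [31, 19]
  [4] addr=0x88 blk=17 s=1: MISS | VC [31, 19, 13]
  [5] addr=0x88 blk=17 s=1: L1-HIT | VC [31, 19, 13]
  [6] addr=0xfd blk=31 s=3: VC-HIT | VC [7, 19, 13]
  [7] addr=0xfb blk=31 s=3: L1-HIT | VC [7, 19, 13]
  [8] addr=0x8a blk=17 s=1: L1-HIT | VC [7, 19, 13]
  [9] addr=0x2f blk=5 s=1: MISS | VC [7, 19, 13, 17]
  [10] addr=0x49 blk=9 s=1: MISS | VC [7, 19, 13, 17, 5]
  [11] addr=0x2c blk=5 s=1: VC-HIT | VC [7, 19, 13, 17, 9]

OUTCOME = L1-HIT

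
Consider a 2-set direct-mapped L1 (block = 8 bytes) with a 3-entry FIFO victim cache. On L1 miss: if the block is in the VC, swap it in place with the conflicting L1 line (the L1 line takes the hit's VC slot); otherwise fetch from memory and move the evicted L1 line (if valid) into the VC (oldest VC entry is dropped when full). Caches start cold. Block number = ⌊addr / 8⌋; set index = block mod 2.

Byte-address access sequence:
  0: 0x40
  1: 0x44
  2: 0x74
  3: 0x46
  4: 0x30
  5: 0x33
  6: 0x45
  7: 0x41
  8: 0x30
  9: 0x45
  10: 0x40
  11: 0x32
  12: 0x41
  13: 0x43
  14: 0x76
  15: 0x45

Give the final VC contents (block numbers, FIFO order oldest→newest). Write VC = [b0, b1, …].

0: 0x40 (blk 8, set 0) → MISS  vc=[]
1: 0x44 (blk 8, set 0) → L1-HIT  vc=[]
2: 0x74 (blk 14, set 0) → MISS  vc=[8]
3: 0x46 (blk 8, set 0) → VC-HIT  vc=[14]
4: 0x30 (blk 6, set 0) → MISS  vc=[14, 8]
5: 0x33 (blk 6, set 0) → L1-HIT  vc=[14, 8]
6: 0x45 (blk 8, set 0) → VC-HIT  vc=[14, 6]
7: 0x41 (blk 8, set 0) → L1-HIT  vc=[14, 6]
8: 0x30 (blk 6, set 0) → VC-HIT  vc=[14, 8]
9: 0x45 (blk 8, set 0) → VC-HIT  vc=[14, 6]
10: 0x40 (blk 8, set 0) → L1-HIT  vc=[14, 6]
11: 0x32 (blk 6, set 0) → VC-HIT  vc=[14, 8]
12: 0x41 (blk 8, set 0) → VC-HIT  vc=[14, 6]
13: 0x43 (blk 8, set 0) → L1-HIT  vc=[14, 6]
14: 0x76 (blk 14, set 0) → VC-HIT  vc=[8, 6]
15: 0x45 (blk 8, set 0) → VC-HIT  vc=[14, 6]

VC = [14, 6]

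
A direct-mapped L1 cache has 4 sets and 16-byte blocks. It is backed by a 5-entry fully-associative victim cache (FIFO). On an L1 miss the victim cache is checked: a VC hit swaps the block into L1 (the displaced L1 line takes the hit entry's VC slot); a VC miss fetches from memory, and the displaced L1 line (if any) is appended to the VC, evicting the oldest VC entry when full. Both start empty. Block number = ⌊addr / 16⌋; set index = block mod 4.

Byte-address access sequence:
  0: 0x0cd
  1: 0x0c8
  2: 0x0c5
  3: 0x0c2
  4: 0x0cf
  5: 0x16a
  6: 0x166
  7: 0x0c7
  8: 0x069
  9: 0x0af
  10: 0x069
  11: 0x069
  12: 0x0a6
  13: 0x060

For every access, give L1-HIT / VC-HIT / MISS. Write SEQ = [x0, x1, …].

#0 0xcd→b12/s0 MISS; vc=[]
#1 0xc8→b12/s0 L1-HIT; vc=[]
#2 0xc5→b12/s0 L1-HIT; vc=[]
#3 0xc2→b12/s0 L1-HIT; vc=[]
#4 0xcf→b12/s0 L1-HIT; vc=[]
#5 0x16a→b22/s2 MISS; vc=[]
#6 0x166→b22/s2 L1-HIT; vc=[]
#7 0xc7→b12/s0 L1-HIT; vc=[]
#8 0x69→b6/s2 MISS; vc=[22]
#9 0xaf→b10/s2 MISS; vc=[22,6]
#10 0x69→b6/s2 VC-HIT; vc=[22,10]
#11 0x69→b6/s2 L1-HIT; vc=[22,10]
#12 0xa6→b10/s2 VC-HIT; vc=[22,6]
#13 0x60→b6/s2 VC-HIT; vc=[22,10]

SEQ = [MISS, L1-HIT, L1-HIT, L1-HIT, L1-HIT, MISS, L1-HIT, L1-HIT, MISS, MISS, VC-HIT, L1-HIT, VC-HIT, VC-HIT]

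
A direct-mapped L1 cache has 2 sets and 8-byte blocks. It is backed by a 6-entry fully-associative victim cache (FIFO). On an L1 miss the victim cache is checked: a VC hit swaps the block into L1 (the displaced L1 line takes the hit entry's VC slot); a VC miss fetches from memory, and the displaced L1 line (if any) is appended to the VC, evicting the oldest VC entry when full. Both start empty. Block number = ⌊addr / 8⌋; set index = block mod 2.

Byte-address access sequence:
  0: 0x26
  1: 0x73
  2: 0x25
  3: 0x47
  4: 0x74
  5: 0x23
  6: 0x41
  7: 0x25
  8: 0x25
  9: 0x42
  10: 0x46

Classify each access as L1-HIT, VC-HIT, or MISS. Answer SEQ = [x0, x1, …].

0: 0x26 (blk 4, set 0) → MISS  vc=[]
1: 0x73 (blk 14, set 0) → MISS  vc=[4]
2: 0x25 (blk 4, set 0) → VC-HIT  vc=[14]
3: 0x47 (blk 8, set 0) → MISS  vc=[14, 4]
4: 0x74 (blk 14, set 0) → VC-HIT  vc=[8, 4]
5: 0x23 (blk 4, set 0) → VC-HIT  vc=[8, 14]
6: 0x41 (blk 8, set 0) → VC-HIT  vc=[4, 14]
7: 0x25 (blk 4, set 0) → VC-HIT  vc=[8, 14]
8: 0x25 (blk 4, set 0) → L1-HIT  vc=[8, 14]
9: 0x42 (blk 8, set 0) → VC-HIT  vc=[4, 14]
10: 0x46 (blk 8, set 0) → L1-HIT  vc=[4, 14]

SEQ = [MISS, MISS, VC-HIT, MISS, VC-HIT, VC-HIT, VC-HIT, VC-HIT, L1-HIT, VC-HIT, L1-HIT]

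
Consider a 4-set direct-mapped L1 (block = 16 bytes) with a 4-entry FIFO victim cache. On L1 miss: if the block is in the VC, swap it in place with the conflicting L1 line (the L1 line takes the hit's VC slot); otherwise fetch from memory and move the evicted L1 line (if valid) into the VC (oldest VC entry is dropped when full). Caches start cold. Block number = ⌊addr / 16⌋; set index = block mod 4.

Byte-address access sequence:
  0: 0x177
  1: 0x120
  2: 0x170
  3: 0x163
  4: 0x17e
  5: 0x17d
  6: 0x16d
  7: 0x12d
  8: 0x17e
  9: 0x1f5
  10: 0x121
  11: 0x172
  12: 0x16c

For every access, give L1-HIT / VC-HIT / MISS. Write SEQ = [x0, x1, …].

SEQ = [MISS, MISS, L1-HIT, MISS, L1-HIT, L1-HIT, L1-HIT, VC-HIT, L1-HIT, MISS, L1-HIT, VC-HIT, VC-HIT]

#0 0x177→b23/s3 MISS; vc=[]
#1 0x120→b18/s2 MISS; vc=[]
#2 0x170→b23/s3 L1-HIT; vc=[]
#3 0x163→b22/s2 MISS; vc=[18]
#4 0x17e→b23/s3 L1-HIT; vc=[18]
#5 0x17d→b23/s3 L1-HIT; vc=[18]
#6 0x16d→b22/s2 L1-HIT; vc=[18]
#7 0x12d→b18/s2 VC-HIT; vc=[22]
#8 0x17e→b23/s3 L1-HIT; vc=[22]
#9 0x1f5→b31/s3 MISS; vc=[22,23]
#10 0x121→b18/s2 L1-HIT; vc=[22,23]
#11 0x172→b23/s3 VC-HIT; vc=[22,31]
#12 0x16c→b22/s2 VC-HIT; vc=[18,31]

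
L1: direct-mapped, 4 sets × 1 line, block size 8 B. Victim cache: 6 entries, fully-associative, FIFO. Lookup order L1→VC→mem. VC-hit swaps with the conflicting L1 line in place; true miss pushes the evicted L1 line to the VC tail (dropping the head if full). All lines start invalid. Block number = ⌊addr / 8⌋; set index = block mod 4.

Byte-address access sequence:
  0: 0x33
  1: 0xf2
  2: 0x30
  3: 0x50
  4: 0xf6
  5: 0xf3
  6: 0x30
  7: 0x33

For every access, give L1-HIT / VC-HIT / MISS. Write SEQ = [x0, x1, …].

SEQ = [MISS, MISS, VC-HIT, MISS, VC-HIT, L1-HIT, VC-HIT, L1-HIT]

  [0] addr=0x33 blk=6 s=2: MISS | VC []
  [1] addr=0xf2 blk=30 s=2: MISS | VC [6]
  [2] addr=0x30 blk=6 s=2: VC-HIT | VC [30]
  [3] addr=0x50 blk=10 s=2: MISS | VC [30, 6]
  [4] addr=0xf6 blk=30 s=2: VC-HIT | VC [10, 6]
  [5] addr=0xf3 blk=30 s=2: L1-HIT | VC [10, 6]
  [6] addr=0x30 blk=6 s=2: VC-HIT | VC [10, 30]
  [7] addr=0x33 blk=6 s=2: L1-HIT | VC [10, 30]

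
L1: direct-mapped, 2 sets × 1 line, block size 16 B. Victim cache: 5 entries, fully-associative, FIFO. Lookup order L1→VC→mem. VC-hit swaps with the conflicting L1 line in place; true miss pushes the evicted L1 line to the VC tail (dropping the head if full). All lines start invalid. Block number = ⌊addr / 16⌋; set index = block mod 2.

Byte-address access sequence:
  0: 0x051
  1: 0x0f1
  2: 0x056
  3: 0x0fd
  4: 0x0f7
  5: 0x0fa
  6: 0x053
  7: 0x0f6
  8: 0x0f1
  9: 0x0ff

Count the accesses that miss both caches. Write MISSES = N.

MISSES = 2

  [0] addr=0x51 blk=5 s=1: MISS | VC []
  [1] addr=0xf1 blk=15 s=1: MISS | VC [5]
  [2] addr=0x56 blk=5 s=1: VC-HIT | VC [15]
  [3] addr=0xfd blk=15 s=1: VC-HIT | VC [5]
  [4] addr=0xf7 blk=15 s=1: L1-HIT | VC [5]
  [5] addr=0xfa blk=15 s=1: L1-HIT | VC [5]
  [6] addr=0x53 blk=5 s=1: VC-HIT | VC [15]
  [7] addr=0xf6 blk=15 s=1: VC-HIT | VC [5]
  [8] addr=0xf1 blk=15 s=1: L1-HIT | VC [5]
  [9] addr=0xff blk=15 s=1: L1-HIT | VC [5]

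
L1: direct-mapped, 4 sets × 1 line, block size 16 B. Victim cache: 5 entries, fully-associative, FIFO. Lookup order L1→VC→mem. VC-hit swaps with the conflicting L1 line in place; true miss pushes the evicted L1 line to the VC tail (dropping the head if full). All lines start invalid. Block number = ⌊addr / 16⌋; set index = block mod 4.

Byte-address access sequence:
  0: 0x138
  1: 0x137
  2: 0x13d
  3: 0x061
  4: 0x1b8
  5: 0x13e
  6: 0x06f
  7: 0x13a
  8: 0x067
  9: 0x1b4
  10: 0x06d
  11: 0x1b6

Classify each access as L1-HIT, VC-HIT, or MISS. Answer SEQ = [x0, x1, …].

#0 0x138→b19/s3 MISS; vc=[]
#1 0x137→b19/s3 L1-HIT; vc=[]
#2 0x13d→b19/s3 L1-HIT; vc=[]
#3 0x61→b6/s2 MISS; vc=[]
#4 0x1b8→b27/s3 MISS; vc=[19]
#5 0x13e→b19/s3 VC-HIT; vc=[27]
#6 0x6f→b6/s2 L1-HIT; vc=[27]
#7 0x13a→b19/s3 L1-HIT; vc=[27]
#8 0x67→b6/s2 L1-HIT; vc=[27]
#9 0x1b4→b27/s3 VC-HIT; vc=[19]
#10 0x6d→b6/s2 L1-HIT; vc=[19]
#11 0x1b6→b27/s3 L1-HIT; vc=[19]

SEQ = [MISS, L1-HIT, L1-HIT, MISS, MISS, VC-HIT, L1-HIT, L1-HIT, L1-HIT, VC-HIT, L1-HIT, L1-HIT]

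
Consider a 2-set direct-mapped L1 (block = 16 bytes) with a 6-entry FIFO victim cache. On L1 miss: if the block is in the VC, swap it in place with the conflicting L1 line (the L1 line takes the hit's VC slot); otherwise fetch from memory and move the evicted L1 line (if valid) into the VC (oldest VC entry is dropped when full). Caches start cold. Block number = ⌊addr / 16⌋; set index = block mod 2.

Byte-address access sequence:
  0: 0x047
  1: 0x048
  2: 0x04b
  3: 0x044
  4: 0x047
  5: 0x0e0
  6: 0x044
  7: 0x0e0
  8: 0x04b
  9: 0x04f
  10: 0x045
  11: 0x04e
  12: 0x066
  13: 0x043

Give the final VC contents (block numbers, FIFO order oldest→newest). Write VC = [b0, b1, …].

  [0] addr=0x47 blk=4 s=0: MISS | VC []
  [1] addr=0x48 blk=4 s=0: L1-HIT | VC []
  [2] addr=0x4b blk=4 s=0: L1-HIT | VC []
  [3] addr=0x44 blk=4 s=0: L1-HIT | VC []
  [4] addr=0x47 blk=4 s=0: L1-HIT | VC []
  [5] addr=0xe0 blk=14 s=0: MISS | VC [4]
  [6] addr=0x44 blk=4 s=0: VC-HIT | VC [14]
  [7] addr=0xe0 blk=14 s=0: VC-HIT | VC [4]
  [8] addr=0x4b blk=4 s=0: VC-HIT | VC [14]
  [9] addr=0x4f blk=4 s=0: L1-HIT | VC [14]
  [10] addr=0x45 blk=4 s=0: L1-HIT | VC [14]
  [11] addr=0x4e blk=4 s=0: L1-HIT | VC [14]
  [12] addr=0x66 blk=6 s=0: MISS | VC [14, 4]
  [13] addr=0x43 blk=4 s=0: VC-HIT | VC [14, 6]

VC = [14, 6]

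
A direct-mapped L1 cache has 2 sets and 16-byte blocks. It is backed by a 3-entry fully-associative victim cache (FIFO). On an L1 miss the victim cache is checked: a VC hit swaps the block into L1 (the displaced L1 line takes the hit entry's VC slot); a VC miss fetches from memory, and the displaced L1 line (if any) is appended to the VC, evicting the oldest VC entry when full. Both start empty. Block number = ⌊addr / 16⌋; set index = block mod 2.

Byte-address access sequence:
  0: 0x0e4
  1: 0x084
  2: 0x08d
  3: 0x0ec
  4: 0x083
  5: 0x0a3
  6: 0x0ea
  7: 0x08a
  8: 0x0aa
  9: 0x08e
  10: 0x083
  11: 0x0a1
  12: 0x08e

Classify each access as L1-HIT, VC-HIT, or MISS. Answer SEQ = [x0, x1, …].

SEQ = [MISS, MISS, L1-HIT, VC-HIT, VC-HIT, MISS, VC-HIT, VC-HIT, VC-HIT, VC-HIT, L1-HIT, VC-HIT, VC-HIT]

#0 0xe4→b14/s0 MISS; vc=[]
#1 0x84→b8/s0 MISS; vc=[14]
#2 0x8d→b8/s0 L1-HIT; vc=[14]
#3 0xec→b14/s0 VC-HIT; vc=[8]
#4 0x83→b8/s0 VC-HIT; vc=[14]
#5 0xa3→b10/s0 MISS; vc=[14,8]
#6 0xea→b14/s0 VC-HIT; vc=[10,8]
#7 0x8a→b8/s0 VC-HIT; vc=[10,14]
#8 0xaa→b10/s0 VC-HIT; vc=[8,14]
#9 0x8e→b8/s0 VC-HIT; vc=[10,14]
#10 0x83→b8/s0 L1-HIT; vc=[10,14]
#11 0xa1→b10/s0 VC-HIT; vc=[8,14]
#12 0x8e→b8/s0 VC-HIT; vc=[10,14]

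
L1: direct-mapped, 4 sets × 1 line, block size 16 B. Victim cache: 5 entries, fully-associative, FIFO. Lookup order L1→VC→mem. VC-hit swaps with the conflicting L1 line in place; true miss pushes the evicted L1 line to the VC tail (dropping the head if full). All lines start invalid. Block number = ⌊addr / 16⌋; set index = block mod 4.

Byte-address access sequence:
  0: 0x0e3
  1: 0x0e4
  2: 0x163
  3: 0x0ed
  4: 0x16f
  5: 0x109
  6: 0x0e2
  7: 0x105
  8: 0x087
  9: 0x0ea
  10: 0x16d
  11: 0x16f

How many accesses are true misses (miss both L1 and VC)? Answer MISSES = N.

MISSES = 4

0: 0xe3 (blk 14, set 2) → MISS  vc=[]
1: 0xe4 (blk 14, set 2) → L1-HIT  vc=[]
2: 0x163 (blk 22, set 2) → MISS  vc=[14]
3: 0xed (blk 14, set 2) → VC-HIT  vc=[22]
4: 0x16f (blk 22, set 2) → VC-HIT  vc=[14]
5: 0x109 (blk 16, set 0) → MISS  vc=[14]
6: 0xe2 (blk 14, set 2) → VC-HIT  vc=[22]
7: 0x105 (blk 16, set 0) → L1-HIT  vc=[22]
8: 0x87 (blk 8, set 0) → MISS  vc=[22, 16]
9: 0xea (blk 14, set 2) → L1-HIT  vc=[22, 16]
10: 0x16d (blk 22, set 2) → VC-HIT  vc=[14, 16]
11: 0x16f (blk 22, set 2) → L1-HIT  vc=[14, 16]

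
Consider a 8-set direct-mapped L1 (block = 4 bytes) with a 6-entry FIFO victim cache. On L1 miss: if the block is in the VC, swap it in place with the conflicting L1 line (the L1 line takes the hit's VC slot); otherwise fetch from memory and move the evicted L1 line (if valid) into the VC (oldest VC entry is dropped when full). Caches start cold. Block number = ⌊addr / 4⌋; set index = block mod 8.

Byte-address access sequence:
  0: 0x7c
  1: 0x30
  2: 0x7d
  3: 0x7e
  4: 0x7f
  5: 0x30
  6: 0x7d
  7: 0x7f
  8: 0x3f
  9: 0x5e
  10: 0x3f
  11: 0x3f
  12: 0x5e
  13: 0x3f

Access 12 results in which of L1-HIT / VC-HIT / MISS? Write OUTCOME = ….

#0 0x7c→b31/s7 MISS; vc=[]
#1 0x30→b12/s4 MISS; vc=[]
#2 0x7d→b31/s7 L1-HIT; vc=[]
#3 0x7e→b31/s7 L1-HIT; vc=[]
#4 0x7f→b31/s7 L1-HIT; vc=[]
#5 0x30→b12/s4 L1-HIT; vc=[]
#6 0x7d→b31/s7 L1-HIT; vc=[]
#7 0x7f→b31/s7 L1-HIT; vc=[]
#8 0x3f→b15/s7 MISS; vc=[31]
#9 0x5e→b23/s7 MISS; vc=[31,15]
#10 0x3f→b15/s7 VC-HIT; vc=[31,23]
#11 0x3f→b15/s7 L1-HIT; vc=[31,23]
#12 0x5e→b23/s7 VC-HIT; vc=[31,15]
#13 0x3f→b15/s7 VC-HIT; vc=[31,23]

OUTCOME = VC-HIT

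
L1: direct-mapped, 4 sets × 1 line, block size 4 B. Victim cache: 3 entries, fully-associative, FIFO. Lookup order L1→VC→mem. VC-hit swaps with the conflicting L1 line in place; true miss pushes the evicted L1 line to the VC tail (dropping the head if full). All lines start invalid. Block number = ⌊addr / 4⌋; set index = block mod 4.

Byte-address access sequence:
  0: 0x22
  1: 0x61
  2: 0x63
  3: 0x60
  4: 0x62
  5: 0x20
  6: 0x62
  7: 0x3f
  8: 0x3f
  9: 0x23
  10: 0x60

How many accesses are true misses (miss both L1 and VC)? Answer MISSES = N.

0: 0x22 (blk 8, set 0) → MISS  vc=[]
1: 0x61 (blk 24, set 0) → MISS  vc=[8]
2: 0x63 (blk 24, set 0) → L1-HIT  vc=[8]
3: 0x60 (blk 24, set 0) → L1-HIT  vc=[8]
4: 0x62 (blk 24, set 0) → L1-HIT  vc=[8]
5: 0x20 (blk 8, set 0) → VC-HIT  vc=[24]
6: 0x62 (blk 24, set 0) → VC-HIT  vc=[8]
7: 0x3f (blk 15, set 3) → MISS  vc=[8]
8: 0x3f (blk 15, set 3) → L1-HIT  vc=[8]
9: 0x23 (blk 8, set 0) → VC-HIT  vc=[24]
10: 0x60 (blk 24, set 0) → VC-HIT  vc=[8]

MISSES = 3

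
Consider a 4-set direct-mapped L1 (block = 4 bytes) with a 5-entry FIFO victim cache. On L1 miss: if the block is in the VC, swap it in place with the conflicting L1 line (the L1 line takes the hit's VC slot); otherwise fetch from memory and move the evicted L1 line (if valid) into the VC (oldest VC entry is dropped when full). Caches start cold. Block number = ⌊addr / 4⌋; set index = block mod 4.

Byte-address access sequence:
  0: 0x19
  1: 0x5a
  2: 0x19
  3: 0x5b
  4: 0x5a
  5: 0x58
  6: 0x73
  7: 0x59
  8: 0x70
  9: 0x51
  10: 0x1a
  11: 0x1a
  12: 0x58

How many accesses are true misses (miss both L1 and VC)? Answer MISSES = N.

#0 0x19→b6/s2 MISS; vc=[]
#1 0x5a→b22/s2 MISS; vc=[6]
#2 0x19→b6/s2 VC-HIT; vc=[22]
#3 0x5b→b22/s2 VC-HIT; vc=[6]
#4 0x5a→b22/s2 L1-HIT; vc=[6]
#5 0x58→b22/s2 L1-HIT; vc=[6]
#6 0x73→b28/s0 MISS; vc=[6]
#7 0x59→b22/s2 L1-HIT; vc=[6]
#8 0x70→b28/s0 L1-HIT; vc=[6]
#9 0x51→b20/s0 MISS; vc=[6,28]
#10 0x1a→b6/s2 VC-HIT; vc=[22,28]
#11 0x1a→b6/s2 L1-HIT; vc=[22,28]
#12 0x58→b22/s2 VC-HIT; vc=[6,28]

MISSES = 4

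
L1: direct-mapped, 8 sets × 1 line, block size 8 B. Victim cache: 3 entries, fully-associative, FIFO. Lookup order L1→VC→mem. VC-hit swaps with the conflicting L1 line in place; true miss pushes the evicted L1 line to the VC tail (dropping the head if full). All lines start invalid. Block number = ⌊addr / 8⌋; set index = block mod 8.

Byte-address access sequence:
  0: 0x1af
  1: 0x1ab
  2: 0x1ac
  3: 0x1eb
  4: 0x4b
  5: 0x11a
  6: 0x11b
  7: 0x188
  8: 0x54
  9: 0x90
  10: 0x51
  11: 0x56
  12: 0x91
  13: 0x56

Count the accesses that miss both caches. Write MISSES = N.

MISSES = 7

#0 0x1af→b53/s5 MISS; vc=[]
#1 0x1ab→b53/s5 L1-HIT; vc=[]
#2 0x1ac→b53/s5 L1-HIT; vc=[]
#3 0x1eb→b61/s5 MISS; vc=[53]
#4 0x4b→b9/s1 MISS; vc=[53]
#5 0x11a→b35/s3 MISS; vc=[53]
#6 0x11b→b35/s3 L1-HIT; vc=[53]
#7 0x188→b49/s1 MISS; vc=[53,9]
#8 0x54→b10/s2 MISS; vc=[53,9]
#9 0x90→b18/s2 MISS; vc=[53,9,10]
#10 0x51→b10/s2 VC-HIT; vc=[53,9,18]
#11 0x56→b10/s2 L1-HIT; vc=[53,9,18]
#12 0x91→b18/s2 VC-HIT; vc=[53,9,10]
#13 0x56→b10/s2 VC-HIT; vc=[53,9,18]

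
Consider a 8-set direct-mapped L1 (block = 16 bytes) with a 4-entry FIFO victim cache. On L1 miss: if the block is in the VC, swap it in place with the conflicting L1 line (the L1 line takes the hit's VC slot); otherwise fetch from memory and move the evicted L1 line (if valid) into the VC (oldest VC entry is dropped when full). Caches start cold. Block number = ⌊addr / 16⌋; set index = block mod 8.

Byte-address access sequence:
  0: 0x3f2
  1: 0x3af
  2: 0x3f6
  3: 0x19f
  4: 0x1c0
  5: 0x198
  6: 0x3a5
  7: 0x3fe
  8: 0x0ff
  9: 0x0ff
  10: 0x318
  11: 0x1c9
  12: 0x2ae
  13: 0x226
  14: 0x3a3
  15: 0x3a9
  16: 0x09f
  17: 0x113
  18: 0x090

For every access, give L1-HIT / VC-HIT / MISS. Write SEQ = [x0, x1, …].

SEQ = [MISS, MISS, L1-HIT, MISS, MISS, L1-HIT, L1-HIT, L1-HIT, MISS, L1-HIT, MISS, L1-HIT, MISS, MISS, VC-HIT, L1-HIT, MISS, MISS, VC-HIT]

#0 0x3f2→b63/s7 MISS; vc=[]
#1 0x3af→b58/s2 MISS; vc=[]
#2 0x3f6→b63/s7 L1-HIT; vc=[]
#3 0x19f→b25/s1 MISS; vc=[]
#4 0x1c0→b28/s4 MISS; vc=[]
#5 0x198→b25/s1 L1-HIT; vc=[]
#6 0x3a5→b58/s2 L1-HIT; vc=[]
#7 0x3fe→b63/s7 L1-HIT; vc=[]
#8 0xff→b15/s7 MISS; vc=[63]
#9 0xff→b15/s7 L1-HIT; vc=[63]
#10 0x318→b49/s1 MISS; vc=[63,25]
#11 0x1c9→b28/s4 L1-HIT; vc=[63,25]
#12 0x2ae→b42/s2 MISS; vc=[63,25,58]
#13 0x226→b34/s2 MISS; vc=[63,25,58,42]
#14 0x3a3→b58/s2 VC-HIT; vc=[63,25,34,42]
#15 0x3a9→b58/s2 L1-HIT; vc=[63,25,34,42]
#16 0x9f→b9/s1 MISS; vc=[25,34,42,49]
#17 0x113→b17/s1 MISS; vc=[34,42,49,9]
#18 0x90→b9/s1 VC-HIT; vc=[34,42,49,17]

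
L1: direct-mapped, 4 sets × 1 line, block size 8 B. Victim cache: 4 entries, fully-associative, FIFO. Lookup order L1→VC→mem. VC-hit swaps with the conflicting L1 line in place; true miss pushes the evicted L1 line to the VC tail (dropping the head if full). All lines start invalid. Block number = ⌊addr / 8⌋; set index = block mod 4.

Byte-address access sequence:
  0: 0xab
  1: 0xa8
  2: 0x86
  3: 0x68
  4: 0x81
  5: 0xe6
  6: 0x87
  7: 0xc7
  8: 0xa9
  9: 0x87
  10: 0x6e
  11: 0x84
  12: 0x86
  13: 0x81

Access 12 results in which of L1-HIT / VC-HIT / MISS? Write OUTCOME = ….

OUTCOME = L1-HIT

  [0] addr=0xab blk=21 s=1: MISS | VC []
  [1] addr=0xa8 blk=21 s=1: L1-HIT | VC []
  [2] addr=0x86 blk=16 s=0: MISS | VC []
  [3] addr=0x68 blk=13 s=1: MISS | VC [21]
  [4] addr=0x81 blk=16 s=0: L1-HIT | VC [21]
  [5] addr=0xe6 blk=28 s=0: MISS | VC [21, 16]
  [6] addr=0x87 blk=16 s=0: VC-HIT | VC [21, 28]
  [7] addr=0xc7 blk=24 s=0: MISS | VC [21, 28, 16]
  [8] addr=0xa9 blk=21 s=1: VC-HIT | VC [13, 28, 16]
  [9] addr=0x87 blk=16 s=0: VC-HIT | VC [13, 28, 24]
  [10] addr=0x6e blk=13 s=1: VC-HIT | VC [21, 28, 24]
  [11] addr=0x84 blk=16 s=0: L1-HIT | VC [21, 28, 24]
  [12] addr=0x86 blk=16 s=0: L1-HIT | VC [21, 28, 24]
  [13] addr=0x81 blk=16 s=0: L1-HIT | VC [21, 28, 24]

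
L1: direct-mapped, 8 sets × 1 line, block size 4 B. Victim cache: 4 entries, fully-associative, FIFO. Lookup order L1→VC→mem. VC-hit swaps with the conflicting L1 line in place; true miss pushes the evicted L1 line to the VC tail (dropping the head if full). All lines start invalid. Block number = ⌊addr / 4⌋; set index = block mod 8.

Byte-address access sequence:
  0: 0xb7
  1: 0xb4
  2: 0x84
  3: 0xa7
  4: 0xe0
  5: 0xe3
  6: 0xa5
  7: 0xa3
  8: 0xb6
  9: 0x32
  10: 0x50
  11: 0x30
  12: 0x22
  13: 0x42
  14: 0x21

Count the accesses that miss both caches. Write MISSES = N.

MISSES = 9

0: 0xb7 (blk 45, set 5) → MISS  vc=[]
1: 0xb4 (blk 45, set 5) → L1-HIT  vc=[]
2: 0x84 (blk 33, set 1) → MISS  vc=[]
3: 0xa7 (blk 41, set 1) → MISS  vc=[33]
4: 0xe0 (blk 56, set 0) → MISS  vc=[33]
5: 0xe3 (blk 56, set 0) → L1-HIT  vc=[33]
6: 0xa5 (blk 41, set 1) → L1-HIT  vc=[33]
7: 0xa3 (blk 40, set 0) → MISS  vc=[33, 56]
8: 0xb6 (blk 45, set 5) → L1-HIT  vc=[33, 56]
9: 0x32 (blk 12, set 4) → MISS  vc=[33, 56]
10: 0x50 (blk 20, set 4) → MISS  vc=[33, 56, 12]
11: 0x30 (blk 12, set 4) → VC-HIT  vc=[33, 56, 20]
12: 0x22 (blk 8, set 0) → MISS  vc=[33, 56, 20, 40]
13: 0x42 (blk 16, set 0) → MISS  vc=[56, 20, 40, 8]
14: 0x21 (blk 8, set 0) → VC-HIT  vc=[56, 20, 40, 16]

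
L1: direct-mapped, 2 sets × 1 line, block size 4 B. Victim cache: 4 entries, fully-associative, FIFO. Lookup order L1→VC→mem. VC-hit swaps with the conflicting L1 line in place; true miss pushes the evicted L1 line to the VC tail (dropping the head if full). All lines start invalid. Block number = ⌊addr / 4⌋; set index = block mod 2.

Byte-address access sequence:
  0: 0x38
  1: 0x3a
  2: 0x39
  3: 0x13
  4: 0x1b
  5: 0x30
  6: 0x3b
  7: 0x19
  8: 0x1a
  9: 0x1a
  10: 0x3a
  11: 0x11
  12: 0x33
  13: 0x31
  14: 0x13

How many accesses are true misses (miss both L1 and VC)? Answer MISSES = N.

MISSES = 4

#0 0x38→b14/s0 MISS; vc=[]
#1 0x3a→b14/s0 L1-HIT; vc=[]
#2 0x39→b14/s0 L1-HIT; vc=[]
#3 0x13→b4/s0 MISS; vc=[14]
#4 0x1b→b6/s0 MISS; vc=[14,4]
#5 0x30→b12/s0 MISS; vc=[14,4,6]
#6 0x3b→b14/s0 VC-HIT; vc=[12,4,6]
#7 0x19→b6/s0 VC-HIT; vc=[12,4,14]
#8 0x1a→b6/s0 L1-HIT; vc=[12,4,14]
#9 0x1a→b6/s0 L1-HIT; vc=[12,4,14]
#10 0x3a→b14/s0 VC-HIT; vc=[12,4,6]
#11 0x11→b4/s0 VC-HIT; vc=[12,14,6]
#12 0x33→b12/s0 VC-HIT; vc=[4,14,6]
#13 0x31→b12/s0 L1-HIT; vc=[4,14,6]
#14 0x13→b4/s0 VC-HIT; vc=[12,14,6]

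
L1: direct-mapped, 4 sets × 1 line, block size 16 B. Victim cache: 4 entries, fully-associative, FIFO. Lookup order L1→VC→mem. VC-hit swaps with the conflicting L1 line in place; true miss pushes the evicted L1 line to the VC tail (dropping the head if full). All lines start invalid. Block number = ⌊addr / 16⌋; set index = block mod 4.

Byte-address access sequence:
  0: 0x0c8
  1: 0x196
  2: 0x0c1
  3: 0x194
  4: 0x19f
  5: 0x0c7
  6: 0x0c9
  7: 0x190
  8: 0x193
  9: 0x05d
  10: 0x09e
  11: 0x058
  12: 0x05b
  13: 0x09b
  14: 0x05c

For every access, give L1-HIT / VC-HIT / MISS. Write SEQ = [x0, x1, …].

SEQ = [MISS, MISS, L1-HIT, L1-HIT, L1-HIT, L1-HIT, L1-HIT, L1-HIT, L1-HIT, MISS, MISS, VC-HIT, L1-HIT, VC-HIT, VC-HIT]

  [0] addr=0xc8 blk=12 s=0: MISS | VC []
  [1] addr=0x196 blk=25 s=1: MISS | VC []
  [2] addr=0xc1 blk=12 s=0: L1-HIT | VC []
  [3] addr=0x194 blk=25 s=1: L1-HIT | VC []
  [4] addr=0x19f blk=25 s=1: L1-HIT | VC []
  [5] addr=0xc7 blk=12 s=0: L1-HIT | VC []
  [6] addr=0xc9 blk=12 s=0: L1-HIT | VC []
  [7] addr=0x190 blk=25 s=1: L1-HIT | VC []
  [8] addr=0x193 blk=25 s=1: L1-HIT | VC []
  [9] addr=0x5d blk=5 s=1: MISS | VC [25]
  [10] addr=0x9e blk=9 s=1: MISS | VC [25, 5]
  [11] addr=0x58 blk=5 s=1: VC-HIT | VC [25, 9]
  [12] addr=0x5b blk=5 s=1: L1-HIT | VC [25, 9]
  [13] addr=0x9b blk=9 s=1: VC-HIT | VC [25, 5]
  [14] addr=0x5c blk=5 s=1: VC-HIT | VC [25, 9]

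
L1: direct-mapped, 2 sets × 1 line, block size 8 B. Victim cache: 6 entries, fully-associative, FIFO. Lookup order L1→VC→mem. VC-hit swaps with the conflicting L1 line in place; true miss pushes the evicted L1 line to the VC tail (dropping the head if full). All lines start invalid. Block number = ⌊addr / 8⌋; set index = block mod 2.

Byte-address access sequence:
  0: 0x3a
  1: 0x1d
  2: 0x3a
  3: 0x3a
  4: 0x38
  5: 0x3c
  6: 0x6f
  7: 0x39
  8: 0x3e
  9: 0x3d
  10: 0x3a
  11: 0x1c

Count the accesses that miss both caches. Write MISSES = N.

0: 0x3a (blk 7, set 1) → MISS  vc=[]
1: 0x1d (blk 3, set 1) → MISS  vc=[7]
2: 0x3a (blk 7, set 1) → VC-HIT  vc=[3]
3: 0x3a (blk 7, set 1) → L1-HIT  vc=[3]
4: 0x38 (blk 7, set 1) → L1-HIT  vc=[3]
5: 0x3c (blk 7, set 1) → L1-HIT  vc=[3]
6: 0x6f (blk 13, set 1) → MISS  vc=[3, 7]
7: 0x39 (blk 7, set 1) → VC-HIT  vc=[3, 13]
8: 0x3e (blk 7, set 1) → L1-HIT  vc=[3, 13]
9: 0x3d (blk 7, set 1) → L1-HIT  vc=[3, 13]
10: 0x3a (blk 7, set 1) → L1-HIT  vc=[3, 13]
11: 0x1c (blk 3, set 1) → VC-HIT  vc=[7, 13]

MISSES = 3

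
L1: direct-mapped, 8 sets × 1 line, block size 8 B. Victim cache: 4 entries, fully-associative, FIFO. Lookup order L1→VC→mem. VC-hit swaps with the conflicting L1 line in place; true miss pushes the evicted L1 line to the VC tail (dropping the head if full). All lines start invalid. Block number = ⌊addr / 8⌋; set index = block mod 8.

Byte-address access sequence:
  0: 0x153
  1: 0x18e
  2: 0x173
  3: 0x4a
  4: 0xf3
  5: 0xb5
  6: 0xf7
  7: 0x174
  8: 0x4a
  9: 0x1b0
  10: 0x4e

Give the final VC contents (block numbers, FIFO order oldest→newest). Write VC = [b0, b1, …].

#0 0x153→b42/s2 MISS; vc=[]
#1 0x18e→b49/s1 MISS; vc=[]
#2 0x173→b46/s6 MISS; vc=[]
#3 0x4a→b9/s1 MISS; vc=[49]
#4 0xf3→b30/s6 MISS; vc=[49,46]
#5 0xb5→b22/s6 MISS; vc=[49,46,30]
#6 0xf7→b30/s6 VC-HIT; vc=[49,46,22]
#7 0x174→b46/s6 VC-HIT; vc=[49,30,22]
#8 0x4a→b9/s1 L1-HIT; vc=[49,30,22]
#9 0x1b0→b54/s6 MISS; vc=[49,30,22,46]
#10 0x4e→b9/s1 L1-HIT; vc=[49,30,22,46]

VC = [49, 30, 22, 46]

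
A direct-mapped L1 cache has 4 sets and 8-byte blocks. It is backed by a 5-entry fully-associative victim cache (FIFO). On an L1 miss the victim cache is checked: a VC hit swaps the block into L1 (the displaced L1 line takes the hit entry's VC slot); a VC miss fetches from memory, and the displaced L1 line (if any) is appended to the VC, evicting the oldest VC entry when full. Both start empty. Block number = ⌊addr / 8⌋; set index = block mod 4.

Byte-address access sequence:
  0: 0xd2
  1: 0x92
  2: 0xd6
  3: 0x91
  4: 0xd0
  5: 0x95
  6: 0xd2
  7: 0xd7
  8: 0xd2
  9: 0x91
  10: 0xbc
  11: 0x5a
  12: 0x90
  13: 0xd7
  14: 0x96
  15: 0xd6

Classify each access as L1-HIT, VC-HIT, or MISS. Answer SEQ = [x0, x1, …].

SEQ = [MISS, MISS, VC-HIT, VC-HIT, VC-HIT, VC-HIT, VC-HIT, L1-HIT, L1-HIT, VC-HIT, MISS, MISS, L1-HIT, VC-HIT, VC-HIT, VC-HIT]

0: 0xd2 (blk 26, set 2) → MISS  vc=[]
1: 0x92 (blk 18, set 2) → MISS  vc=[26]
2: 0xd6 (blk 26, set 2) → VC-HIT  vc=[18]
3: 0x91 (blk 18, set 2) → VC-HIT  vc=[26]
4: 0xd0 (blk 26, set 2) → VC-HIT  vc=[18]
5: 0x95 (blk 18, set 2) → VC-HIT  vc=[26]
6: 0xd2 (blk 26, set 2) → VC-HIT  vc=[18]
7: 0xd7 (blk 26, set 2) → L1-HIT  vc=[18]
8: 0xd2 (blk 26, set 2) → L1-HIT  vc=[18]
9: 0x91 (blk 18, set 2) → VC-HIT  vc=[26]
10: 0xbc (blk 23, set 3) → MISS  vc=[26]
11: 0x5a (blk 11, set 3) → MISS  vc=[26, 23]
12: 0x90 (blk 18, set 2) → L1-HIT  vc=[26, 23]
13: 0xd7 (blk 26, set 2) → VC-HIT  vc=[18, 23]
14: 0x96 (blk 18, set 2) → VC-HIT  vc=[26, 23]
15: 0xd6 (blk 26, set 2) → VC-HIT  vc=[18, 23]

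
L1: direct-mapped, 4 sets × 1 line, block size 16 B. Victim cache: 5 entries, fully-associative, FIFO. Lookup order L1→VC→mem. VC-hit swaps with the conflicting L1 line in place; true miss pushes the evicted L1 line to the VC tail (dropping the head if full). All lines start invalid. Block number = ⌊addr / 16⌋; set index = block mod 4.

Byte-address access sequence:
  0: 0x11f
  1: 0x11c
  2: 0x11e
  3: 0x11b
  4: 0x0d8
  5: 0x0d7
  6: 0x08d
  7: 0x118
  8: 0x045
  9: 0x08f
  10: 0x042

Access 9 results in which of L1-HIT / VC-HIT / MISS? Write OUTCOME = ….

OUTCOME = VC-HIT

#0 0x11f→b17/s1 MISS; vc=[]
#1 0x11c→b17/s1 L1-HIT; vc=[]
#2 0x11e→b17/s1 L1-HIT; vc=[]
#3 0x11b→b17/s1 L1-HIT; vc=[]
#4 0xd8→b13/s1 MISS; vc=[17]
#5 0xd7→b13/s1 L1-HIT; vc=[17]
#6 0x8d→b8/s0 MISS; vc=[17]
#7 0x118→b17/s1 VC-HIT; vc=[13]
#8 0x45→b4/s0 MISS; vc=[13,8]
#9 0x8f→b8/s0 VC-HIT; vc=[13,4]
#10 0x42→b4/s0 VC-HIT; vc=[13,8]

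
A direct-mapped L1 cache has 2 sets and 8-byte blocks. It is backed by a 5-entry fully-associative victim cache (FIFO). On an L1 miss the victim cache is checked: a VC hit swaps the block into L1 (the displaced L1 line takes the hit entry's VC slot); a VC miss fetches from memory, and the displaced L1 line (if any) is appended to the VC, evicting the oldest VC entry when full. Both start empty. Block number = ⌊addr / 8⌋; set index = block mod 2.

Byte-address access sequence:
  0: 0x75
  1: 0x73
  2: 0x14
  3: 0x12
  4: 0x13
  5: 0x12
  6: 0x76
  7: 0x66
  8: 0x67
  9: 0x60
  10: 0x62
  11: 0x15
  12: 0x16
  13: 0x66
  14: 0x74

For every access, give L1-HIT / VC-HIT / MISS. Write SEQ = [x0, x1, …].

#0 0x75→b14/s0 MISS; vc=[]
#1 0x73→b14/s0 L1-HIT; vc=[]
#2 0x14→b2/s0 MISS; vc=[14]
#3 0x12→b2/s0 L1-HIT; vc=[14]
#4 0x13→b2/s0 L1-HIT; vc=[14]
#5 0x12→b2/s0 L1-HIT; vc=[14]
#6 0x76→b14/s0 VC-HIT; vc=[2]
#7 0x66→b12/s0 MISS; vc=[2,14]
#8 0x67→b12/s0 L1-HIT; vc=[2,14]
#9 0x60→b12/s0 L1-HIT; vc=[2,14]
#10 0x62→b12/s0 L1-HIT; vc=[2,14]
#11 0x15→b2/s0 VC-HIT; vc=[12,14]
#12 0x16→b2/s0 L1-HIT; vc=[12,14]
#13 0x66→b12/s0 VC-HIT; vc=[2,14]
#14 0x74→b14/s0 VC-HIT; vc=[2,12]

SEQ = [MISS, L1-HIT, MISS, L1-HIT, L1-HIT, L1-HIT, VC-HIT, MISS, L1-HIT, L1-HIT, L1-HIT, VC-HIT, L1-HIT, VC-HIT, VC-HIT]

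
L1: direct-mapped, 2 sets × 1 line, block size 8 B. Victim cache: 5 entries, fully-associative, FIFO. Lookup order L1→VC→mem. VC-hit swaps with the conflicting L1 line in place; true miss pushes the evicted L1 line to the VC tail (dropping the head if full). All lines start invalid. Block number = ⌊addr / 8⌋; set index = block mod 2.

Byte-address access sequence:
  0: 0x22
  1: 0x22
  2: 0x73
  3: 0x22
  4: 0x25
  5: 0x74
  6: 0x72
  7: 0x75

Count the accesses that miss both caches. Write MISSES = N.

#0 0x22→b4/s0 MISS; vc=[]
#1 0x22→b4/s0 L1-HIT; vc=[]
#2 0x73→b14/s0 MISS; vc=[4]
#3 0x22→b4/s0 VC-HIT; vc=[14]
#4 0x25→b4/s0 L1-HIT; vc=[14]
#5 0x74→b14/s0 VC-HIT; vc=[4]
#6 0x72→b14/s0 L1-HIT; vc=[4]
#7 0x75→b14/s0 L1-HIT; vc=[4]

MISSES = 2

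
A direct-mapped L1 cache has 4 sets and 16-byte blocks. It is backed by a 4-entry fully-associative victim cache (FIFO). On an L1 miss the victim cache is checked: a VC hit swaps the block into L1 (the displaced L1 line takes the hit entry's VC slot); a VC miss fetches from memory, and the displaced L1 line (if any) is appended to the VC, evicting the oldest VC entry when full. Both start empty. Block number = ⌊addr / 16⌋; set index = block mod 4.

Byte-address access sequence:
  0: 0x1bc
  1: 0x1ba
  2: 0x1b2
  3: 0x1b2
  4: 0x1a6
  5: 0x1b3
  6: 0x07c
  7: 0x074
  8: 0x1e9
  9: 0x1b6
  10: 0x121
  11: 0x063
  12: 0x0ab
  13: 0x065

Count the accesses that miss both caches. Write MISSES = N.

#0 0x1bc→b27/s3 MISS; vc=[]
#1 0x1ba→b27/s3 L1-HIT; vc=[]
#2 0x1b2→b27/s3 L1-HIT; vc=[]
#3 0x1b2→b27/s3 L1-HIT; vc=[]
#4 0x1a6→b26/s2 MISS; vc=[]
#5 0x1b3→b27/s3 L1-HIT; vc=[]
#6 0x7c→b7/s3 MISS; vc=[27]
#7 0x74→b7/s3 L1-HIT; vc=[27]
#8 0x1e9→b30/s2 MISS; vc=[27,26]
#9 0x1b6→b27/s3 VC-HIT; vc=[7,26]
#10 0x121→b18/s2 MISS; vc=[7,26,30]
#11 0x63→b6/s2 MISS; vc=[7,26,30,18]
#12 0xab→b10/s2 MISS; vc=[26,30,18,6]
#13 0x65→b6/s2 VC-HIT; vc=[26,30,18,10]

MISSES = 7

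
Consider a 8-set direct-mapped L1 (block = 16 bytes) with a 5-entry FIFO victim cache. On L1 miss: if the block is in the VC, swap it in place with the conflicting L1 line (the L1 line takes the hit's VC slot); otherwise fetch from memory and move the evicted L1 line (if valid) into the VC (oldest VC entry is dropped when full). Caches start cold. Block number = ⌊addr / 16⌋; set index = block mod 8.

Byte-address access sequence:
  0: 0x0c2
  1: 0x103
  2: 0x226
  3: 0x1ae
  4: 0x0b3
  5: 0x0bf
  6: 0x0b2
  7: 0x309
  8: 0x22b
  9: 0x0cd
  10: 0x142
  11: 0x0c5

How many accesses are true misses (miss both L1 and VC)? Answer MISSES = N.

  [0] addr=0xc2 blk=12 s=4: MISS | VC []
  [1] addr=0x103 blk=16 s=0: MISS | VC []
  [2] addr=0x226 blk=34 s=2: MISS | VC []
  [3] addr=0x1ae blk=26 s=2: MISS | VC [34]
  [4] addr=0xb3 blk=11 s=3: MISS | VC [34]
  [5] addr=0xbf blk=11 s=3: L1-HIT | VC [34]
  [6] addr=0xb2 blk=11 s=3: L1-HIT | VC [34]
  [7] addr=0x309 blk=48 s=0: MISS | VC [34, 16]
  [8] addr=0x22b blk=34 s=2: VC-HIT | VC [26, 16]
  [9] addr=0xcd blk=12 s=4: L1-HIT | VC [26, 16]
  [10] addr=0x142 blk=20 s=4: MISS | VC [26, 16, 12]
  [11] addr=0xc5 blk=12 s=4: VC-HIT | VC [26, 16, 20]

MISSES = 7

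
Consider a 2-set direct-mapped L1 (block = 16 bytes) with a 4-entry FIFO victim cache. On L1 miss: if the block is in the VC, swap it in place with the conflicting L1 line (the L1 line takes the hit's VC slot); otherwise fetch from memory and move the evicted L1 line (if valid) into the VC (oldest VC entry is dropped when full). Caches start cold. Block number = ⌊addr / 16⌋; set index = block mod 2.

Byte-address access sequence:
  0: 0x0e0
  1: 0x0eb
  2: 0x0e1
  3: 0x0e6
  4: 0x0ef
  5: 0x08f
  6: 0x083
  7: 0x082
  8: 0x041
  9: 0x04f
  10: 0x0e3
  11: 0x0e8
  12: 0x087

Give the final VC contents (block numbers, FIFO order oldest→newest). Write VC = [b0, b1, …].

VC = [4, 14]

  [0] addr=0xe0 blk=14 s=0: MISS | VC []
  [1] addr=0xeb blk=14 s=0: L1-HIT | VC []
  [2] addr=0xe1 blk=14 s=0: L1-HIT | VC []
  [3] addr=0xe6 blk=14 s=0: L1-HIT | VC []
  [4] addr=0xef blk=14 s=0: L1-HIT | VC []
  [5] addr=0x8f blk=8 s=0: MISS | VC [14]
  [6] addr=0x83 blk=8 s=0: L1-HIT | VC [14]
  [7] addr=0x82 blk=8 s=0: L1-HIT | VC [14]
  [8] addr=0x41 blk=4 s=0: MISS | VC [14, 8]
  [9] addr=0x4f blk=4 s=0: L1-HIT | VC [14, 8]
  [10] addr=0xe3 blk=14 s=0: VC-HIT | VC [4, 8]
  [11] addr=0xe8 blk=14 s=0: L1-HIT | VC [4, 8]
  [12] addr=0x87 blk=8 s=0: VC-HIT | VC [4, 14]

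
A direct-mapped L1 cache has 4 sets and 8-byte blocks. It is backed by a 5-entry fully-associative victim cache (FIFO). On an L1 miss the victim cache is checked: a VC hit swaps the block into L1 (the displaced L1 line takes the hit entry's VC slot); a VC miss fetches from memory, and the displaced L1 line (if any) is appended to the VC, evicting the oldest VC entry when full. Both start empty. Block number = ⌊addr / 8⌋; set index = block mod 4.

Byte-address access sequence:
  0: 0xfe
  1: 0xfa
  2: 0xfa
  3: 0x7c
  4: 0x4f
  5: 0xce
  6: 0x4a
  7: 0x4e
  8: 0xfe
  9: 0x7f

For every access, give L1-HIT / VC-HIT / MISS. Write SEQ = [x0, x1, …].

  [0] addr=0xfe blk=31 s=3: MISS | VC []
  [1] addr=0xfa blk=31 s=3: L1-HIT | VC []
  [2] addr=0xfa blk=31 s=3: L1-HIT | VC []
  [3] addr=0x7c blk=15 s=3: MISS | VC [31]
  [4] addr=0x4f blk=9 s=1: MISS | VC [31]
  [5] addr=0xce blk=25 s=1: MISS | VC [31, 9]
  [6] addr=0x4a blk=9 s=1: VC-HIT | VC [31, 25]
  [7] addr=0x4e blk=9 s=1: L1-HIT | VC [31, 25]
  [8] addr=0xfe blk=31 s=3: VC-HIT | VC [15, 25]
  [9] addr=0x7f blk=15 s=3: VC-HIT | VC [31, 25]

SEQ = [MISS, L1-HIT, L1-HIT, MISS, MISS, MISS, VC-HIT, L1-HIT, VC-HIT, VC-HIT]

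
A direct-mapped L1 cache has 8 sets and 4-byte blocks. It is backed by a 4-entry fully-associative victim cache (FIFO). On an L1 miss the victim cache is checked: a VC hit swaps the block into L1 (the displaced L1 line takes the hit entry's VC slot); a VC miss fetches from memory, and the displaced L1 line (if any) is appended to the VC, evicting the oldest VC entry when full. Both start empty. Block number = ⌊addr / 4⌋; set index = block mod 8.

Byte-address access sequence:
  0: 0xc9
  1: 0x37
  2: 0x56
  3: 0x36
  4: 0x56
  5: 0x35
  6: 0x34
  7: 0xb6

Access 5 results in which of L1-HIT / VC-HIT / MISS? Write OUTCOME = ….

#0 0xc9→b50/s2 MISS; vc=[]
#1 0x37→b13/s5 MISS; vc=[]
#2 0x56→b21/s5 MISS; vc=[13]
#3 0x36→b13/s5 VC-HIT; vc=[21]
#4 0x56→b21/s5 VC-HIT; vc=[13]
#5 0x35→b13/s5 VC-HIT; vc=[21]
#6 0x34→b13/s5 L1-HIT; vc=[21]
#7 0xb6→b45/s5 MISS; vc=[21,13]

OUTCOME = VC-HIT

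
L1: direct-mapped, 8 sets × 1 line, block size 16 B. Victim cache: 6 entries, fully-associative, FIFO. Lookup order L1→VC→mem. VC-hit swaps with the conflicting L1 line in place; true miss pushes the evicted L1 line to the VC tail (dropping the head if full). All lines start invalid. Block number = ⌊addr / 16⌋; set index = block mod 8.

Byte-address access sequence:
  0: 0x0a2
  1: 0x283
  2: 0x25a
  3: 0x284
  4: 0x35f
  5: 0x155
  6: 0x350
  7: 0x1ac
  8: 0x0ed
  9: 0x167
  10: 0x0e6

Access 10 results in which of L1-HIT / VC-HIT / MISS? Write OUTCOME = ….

OUTCOME = VC-HIT

0: 0xa2 (blk 10, set 2) → MISS  vc=[]
1: 0x283 (blk 40, set 0) → MISS  vc=[]
2: 0x25a (blk 37, set 5) → MISS  vc=[]
3: 0x284 (blk 40, set 0) → L1-HIT  vc=[]
4: 0x35f (blk 53, set 5) → MISS  vc=[37]
5: 0x155 (blk 21, set 5) → MISS  vc=[37, 53]
6: 0x350 (blk 53, set 5) → VC-HIT  vc=[37, 21]
7: 0x1ac (blk 26, set 2) → MISS  vc=[37, 21, 10]
8: 0xed (blk 14, set 6) → MISS  vc=[37, 21, 10]
9: 0x167 (blk 22, set 6) → MISS  vc=[37, 21, 10, 14]
10: 0xe6 (blk 14, set 6) → VC-HIT  vc=[37, 21, 10, 22]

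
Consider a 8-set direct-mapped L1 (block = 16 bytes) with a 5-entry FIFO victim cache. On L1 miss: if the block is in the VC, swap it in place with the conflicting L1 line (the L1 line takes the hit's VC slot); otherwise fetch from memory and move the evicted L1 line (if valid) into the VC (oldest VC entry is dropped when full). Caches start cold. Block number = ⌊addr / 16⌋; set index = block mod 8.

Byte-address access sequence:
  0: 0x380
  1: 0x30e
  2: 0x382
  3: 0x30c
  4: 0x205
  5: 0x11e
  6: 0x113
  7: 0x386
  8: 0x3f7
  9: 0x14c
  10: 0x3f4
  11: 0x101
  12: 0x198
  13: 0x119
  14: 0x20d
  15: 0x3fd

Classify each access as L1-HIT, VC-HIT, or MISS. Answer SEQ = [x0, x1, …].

0: 0x380 (blk 56, set 0) → MISS  vc=[]
1: 0x30e (blk 48, set 0) → MISS  vc=[56]
2: 0x382 (blk 56, set 0) → VC-HIT  vc=[48]
3: 0x30c (blk 48, set 0) → VC-HIT  vc=[56]
4: 0x205 (blk 32, set 0) → MISS  vc=[56, 48]
5: 0x11e (blk 17, set 1) → MISS  vc=[56, 48]
6: 0x113 (blk 17, set 1) → L1-HIT  vc=[56, 48]
7: 0x386 (blk 56, set 0) → VC-HIT  vc=[32, 48]
8: 0x3f7 (blk 63, set 7) → MISS  vc=[32, 48]
9: 0x14c (blk 20, set 4) → MISS  vc=[32, 48]
10: 0x3f4 (blk 63, set 7) → L1-HIT  vc=[32, 48]
11: 0x101 (blk 16, set 0) → MISS  vc=[32, 48, 56]
12: 0x198 (blk 25, set 1) → MISS  vc=[32, 48, 56, 17]
13: 0x119 (blk 17, set 1) → VC-HIT  vc=[32, 48, 56, 25]
14: 0x20d (blk 32, set 0) → VC-HIT  vc=[16, 48, 56, 25]
15: 0x3fd (blk 63, set 7) → L1-HIT  vc=[16, 48, 56, 25]

SEQ = [MISS, MISS, VC-HIT, VC-HIT, MISS, MISS, L1-HIT, VC-HIT, MISS, MISS, L1-HIT, MISS, MISS, VC-HIT, VC-HIT, L1-HIT]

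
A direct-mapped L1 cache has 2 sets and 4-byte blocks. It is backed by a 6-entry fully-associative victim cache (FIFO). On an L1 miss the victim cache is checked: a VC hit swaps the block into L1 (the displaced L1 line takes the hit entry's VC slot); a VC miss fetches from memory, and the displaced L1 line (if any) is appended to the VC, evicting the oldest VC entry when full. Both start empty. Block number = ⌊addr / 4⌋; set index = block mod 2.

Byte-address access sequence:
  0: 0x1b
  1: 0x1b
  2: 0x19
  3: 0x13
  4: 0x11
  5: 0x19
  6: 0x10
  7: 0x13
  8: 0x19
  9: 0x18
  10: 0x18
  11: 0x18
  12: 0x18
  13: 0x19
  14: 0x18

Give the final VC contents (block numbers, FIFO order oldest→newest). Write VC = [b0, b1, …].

VC = [4]

  [0] addr=0x1b blk=6 s=0: MISS | VC []
  [1] addr=0x1b blk=6 s=0: L1-HIT | VC []
  [2] addr=0x19 blk=6 s=0: L1-HIT | VC []
  [3] addr=0x13 blk=4 s=0: MISS | VC [6]
  [4] addr=0x11 blk=4 s=0: L1-HIT | VC [6]
  [5] addr=0x19 blk=6 s=0: VC-HIT | VC [4]
  [6] addr=0x10 blk=4 s=0: VC-HIT | VC [6]
  [7] addr=0x13 blk=4 s=0: L1-HIT | VC [6]
  [8] addr=0x19 blk=6 s=0: VC-HIT | VC [4]
  [9] addr=0x18 blk=6 s=0: L1-HIT | VC [4]
  [10] addr=0x18 blk=6 s=0: L1-HIT | VC [4]
  [11] addr=0x18 blk=6 s=0: L1-HIT | VC [4]
  [12] addr=0x18 blk=6 s=0: L1-HIT | VC [4]
  [13] addr=0x19 blk=6 s=0: L1-HIT | VC [4]
  [14] addr=0x18 blk=6 s=0: L1-HIT | VC [4]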